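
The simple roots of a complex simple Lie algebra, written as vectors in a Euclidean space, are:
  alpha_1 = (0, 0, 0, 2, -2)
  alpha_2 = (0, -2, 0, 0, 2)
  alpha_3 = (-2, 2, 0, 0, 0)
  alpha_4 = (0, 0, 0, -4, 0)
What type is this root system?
Compute the Cartan integers a_ij = 2(alpha_i, alpha_j)/(alpha_j, alpha_j); the resulting 4x4 Cartan matrix is
[[2, -1, 0, -1], [-1, 2, -1, 0], [0, -1, 2, 0], [-2, 0, 0, 2]].
The roots have two lengths (squared-length ratio 2:1); the short ones are alpha_{1,2,3}. The associated Dynkin diagram is a chain of 4 nodes with a double edge at one end; the terminal node there is the unique long simple root (C_4), so the type is C_4 (the algebra sp(8)).

C_4 (sp(8))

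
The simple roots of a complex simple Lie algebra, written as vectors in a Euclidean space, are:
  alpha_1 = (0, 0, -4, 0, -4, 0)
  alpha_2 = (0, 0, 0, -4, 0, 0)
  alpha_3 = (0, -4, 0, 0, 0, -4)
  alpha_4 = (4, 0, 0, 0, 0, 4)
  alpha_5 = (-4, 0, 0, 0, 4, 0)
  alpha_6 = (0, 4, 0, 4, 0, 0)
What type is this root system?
B_6

Compute the Cartan integers a_ij = 2(alpha_i, alpha_j)/(alpha_j, alpha_j); the resulting 6x6 Cartan matrix is
[[2, 0, 0, 0, -1, 0], [0, 2, 0, 0, 0, -1], [0, 0, 2, -1, 0, -1], [0, 0, -1, 2, -1, 0], [-1, 0, 0, -1, 2, 0], [0, -2, -1, 0, 0, 2]].
The roots have two lengths (squared-length ratio 2:1); the short ones are alpha_{2}. The associated Dynkin diagram is a chain of 6 nodes with a double edge at one end; the terminal node there is the unique short simple root (B_6), so the type is B_6 (the algebra so(13)).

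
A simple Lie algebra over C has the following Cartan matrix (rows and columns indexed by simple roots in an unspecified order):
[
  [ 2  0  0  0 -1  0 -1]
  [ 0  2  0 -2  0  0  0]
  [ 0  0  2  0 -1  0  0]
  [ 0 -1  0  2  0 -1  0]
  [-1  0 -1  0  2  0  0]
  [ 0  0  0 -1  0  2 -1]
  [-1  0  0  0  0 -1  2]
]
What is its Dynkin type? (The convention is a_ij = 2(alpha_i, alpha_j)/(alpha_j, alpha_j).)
The matrix has rank 7 with 2's on the diagonal. Reading the off-diagonal entries as Dynkin edges (a single edge where a_ij = a_ji = -1; a double or triple edge where a_ij * a_ji = 2 or 3), the diagram is a chain of 7 nodes with a double edge at one end; the terminal node there is the unique long simple root (C_7). One simple-root ordering that puts it in standard form is (alpha_3, alpha_5, alpha_1, alpha_7, alpha_6, alpha_4, alpha_2). So the algebra is type C_7, i.e. sp(14).

type C_7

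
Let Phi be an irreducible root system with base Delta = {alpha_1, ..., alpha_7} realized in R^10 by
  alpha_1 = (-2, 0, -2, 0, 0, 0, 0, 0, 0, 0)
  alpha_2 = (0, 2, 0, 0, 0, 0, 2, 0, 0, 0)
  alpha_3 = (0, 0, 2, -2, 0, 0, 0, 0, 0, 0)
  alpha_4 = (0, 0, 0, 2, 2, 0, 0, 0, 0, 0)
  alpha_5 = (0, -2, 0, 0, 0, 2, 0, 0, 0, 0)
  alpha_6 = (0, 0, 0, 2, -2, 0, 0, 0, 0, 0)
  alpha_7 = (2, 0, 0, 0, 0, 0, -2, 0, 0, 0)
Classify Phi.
type D_7

Compute the Cartan integers a_ij = 2(alpha_i, alpha_j)/(alpha_j, alpha_j); the resulting 7x7 Cartan matrix is
[[2, 0, -1, 0, 0, 0, -1], [0, 2, 0, 0, -1, 0, -1], [-1, 0, 2, -1, 0, -1, 0], [0, 0, -1, 2, 0, 0, 0], [0, -1, 0, 0, 2, 0, 0], [0, 0, -1, 0, 0, 2, 0], [-1, -1, 0, 0, 0, 0, 2]].
All simple roots have the same length, so the diagram is simply laced. The associated Dynkin diagram is a chain of 5 nodes with a fork of two nodes at one end (D_7), so the type is D_7 (the algebra so(14)).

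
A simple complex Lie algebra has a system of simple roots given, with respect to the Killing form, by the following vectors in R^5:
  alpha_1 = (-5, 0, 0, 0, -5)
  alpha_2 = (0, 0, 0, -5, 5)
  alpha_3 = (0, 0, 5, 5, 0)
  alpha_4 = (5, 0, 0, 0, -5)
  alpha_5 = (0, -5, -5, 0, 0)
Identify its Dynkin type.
D_5

Compute the Cartan integers a_ij = 2(alpha_i, alpha_j)/(alpha_j, alpha_j); the resulting 5x5 Cartan matrix is
[[2, -1, 0, 0, 0], [-1, 2, -1, -1, 0], [0, -1, 2, 0, -1], [0, -1, 0, 2, 0], [0, 0, -1, 0, 2]].
All simple roots have the same length, so the diagram is simply laced. The associated Dynkin diagram is a chain of 3 nodes with a fork of two nodes at one end (D_5), so the type is D_5 (the algebra so(10)).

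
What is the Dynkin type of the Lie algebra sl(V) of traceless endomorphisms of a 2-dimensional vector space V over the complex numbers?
This is sl(2), which has dimension 2^2 - 1 = 3 and rank 2 - 1 = 1 (a Cartan subalgebra is the diagonal traceless matrices). In the classification of classical Lie algebras, the special linear algebra sl(n+1) has type A_n; here n = 1, so the Dynkin diagram is a chain of 1 nodes with single edges (A_1). Hence the type is A_1.

A_1 (sl(2))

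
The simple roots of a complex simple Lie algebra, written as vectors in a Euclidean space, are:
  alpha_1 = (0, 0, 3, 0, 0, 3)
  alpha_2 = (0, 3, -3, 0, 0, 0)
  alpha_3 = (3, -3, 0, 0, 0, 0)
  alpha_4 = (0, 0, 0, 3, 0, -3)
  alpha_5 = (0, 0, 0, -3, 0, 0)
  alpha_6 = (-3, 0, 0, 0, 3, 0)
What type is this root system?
B_6

Compute the Cartan integers a_ij = 2(alpha_i, alpha_j)/(alpha_j, alpha_j); the resulting 6x6 Cartan matrix is
[[2, -1, 0, -1, 0, 0], [-1, 2, -1, 0, 0, 0], [0, -1, 2, 0, 0, -1], [-1, 0, 0, 2, -2, 0], [0, 0, 0, -1, 2, 0], [0, 0, -1, 0, 0, 2]].
The roots have two lengths (squared-length ratio 2:1); the short ones are alpha_{5}. The associated Dynkin diagram is a chain of 6 nodes with a double edge at one end; the terminal node there is the unique short simple root (B_6), so the type is B_6 (the algebra so(13)).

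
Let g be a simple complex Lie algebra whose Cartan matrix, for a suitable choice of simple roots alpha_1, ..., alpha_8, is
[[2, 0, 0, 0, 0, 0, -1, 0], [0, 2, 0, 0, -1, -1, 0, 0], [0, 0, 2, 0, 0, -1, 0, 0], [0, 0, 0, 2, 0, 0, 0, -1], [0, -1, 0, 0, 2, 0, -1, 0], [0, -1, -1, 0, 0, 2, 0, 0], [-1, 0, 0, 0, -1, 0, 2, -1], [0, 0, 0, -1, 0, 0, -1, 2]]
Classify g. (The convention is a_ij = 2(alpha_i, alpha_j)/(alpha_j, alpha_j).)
type E_8

The matrix has rank 8 with 2's on the diagonal. Reading the off-diagonal entries as Dynkin edges (a single edge where a_ij = a_ji = -1; a double or triple edge where a_ij * a_ji = 2 or 3), the diagram is a chain of 7 nodes with one extra node attached to the third node from one end (E_8). One simple-root ordering that puts it in standard form is (alpha_4, alpha_1, alpha_8, alpha_7, alpha_5, alpha_2, alpha_6, alpha_3). So the algebra is type E_8.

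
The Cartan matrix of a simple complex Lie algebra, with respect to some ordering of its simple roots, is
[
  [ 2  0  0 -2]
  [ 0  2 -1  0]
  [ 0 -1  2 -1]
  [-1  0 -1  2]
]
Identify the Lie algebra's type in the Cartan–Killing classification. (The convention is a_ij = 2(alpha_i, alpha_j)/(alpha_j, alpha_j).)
C4

The matrix has rank 4 with 2's on the diagonal. Reading the off-diagonal entries as Dynkin edges (a single edge where a_ij = a_ji = -1; a double or triple edge where a_ij * a_ji = 2 or 3), the diagram is a chain of 4 nodes with a double edge at one end; the terminal node there is the unique long simple root (C_4). One simple-root ordering that puts it in standard form is (alpha_2, alpha_3, alpha_4, alpha_1). So the algebra is type C_4, i.e. sp(8).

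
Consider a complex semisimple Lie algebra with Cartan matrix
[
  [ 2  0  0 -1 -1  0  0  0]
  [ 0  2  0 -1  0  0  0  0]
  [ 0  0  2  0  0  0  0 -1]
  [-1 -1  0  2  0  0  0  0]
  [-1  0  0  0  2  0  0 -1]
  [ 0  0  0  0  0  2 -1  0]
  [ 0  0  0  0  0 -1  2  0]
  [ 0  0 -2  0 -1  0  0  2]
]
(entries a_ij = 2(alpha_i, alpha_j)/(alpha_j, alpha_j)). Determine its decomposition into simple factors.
The diagram associated to this matrix has two connected components: the simple roots {alpha_6, alpha_7} form a chain of 2 nodes with single edges (A_2), and {alpha_1, alpha_2, alpha_3, alpha_4, alpha_5, alpha_8} form a chain of 6 nodes with a double edge at one end; the terminal node there is the unique short simple root (B_6). A semisimple Lie algebra decomposes uniquely as the direct sum of simple ideals, one per connected component of its Dynkin diagram, so g ≅ A_2 ⊕ B_6 (dimension 8 + 78 = 86).

type A_2 ⊕ type B_6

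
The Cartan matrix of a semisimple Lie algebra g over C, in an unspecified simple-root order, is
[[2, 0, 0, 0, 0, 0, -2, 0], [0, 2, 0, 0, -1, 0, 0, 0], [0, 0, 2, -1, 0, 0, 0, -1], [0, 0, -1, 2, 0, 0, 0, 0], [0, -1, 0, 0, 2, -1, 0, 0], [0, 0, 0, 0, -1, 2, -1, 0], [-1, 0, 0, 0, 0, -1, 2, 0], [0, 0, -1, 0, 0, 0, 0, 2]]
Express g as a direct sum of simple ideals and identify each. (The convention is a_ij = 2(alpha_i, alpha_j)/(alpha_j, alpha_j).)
A3 + C5

The diagram associated to this matrix has two connected components: the simple roots {alpha_3, alpha_4, alpha_8} form a chain of 3 nodes with single edges (A_3), and {alpha_1, alpha_2, alpha_5, alpha_6, alpha_7} form a chain of 5 nodes with a double edge at one end; the terminal node there is the unique long simple root (C_5). A semisimple Lie algebra decomposes uniquely as the direct sum of simple ideals, one per connected component of its Dynkin diagram, so g ≅ A_3 ⊕ C_5 (dimension 15 + 55 = 70).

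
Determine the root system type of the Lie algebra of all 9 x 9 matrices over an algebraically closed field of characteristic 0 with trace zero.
A_8 (sl(9))

This is sl(9), which has dimension 9^2 - 1 = 80 and rank 9 - 1 = 8 (a Cartan subalgebra is the diagonal traceless matrices). In the classification of classical Lie algebras, the special linear algebra sl(n+1) has type A_n; here n = 8, so the Dynkin diagram is a chain of 8 nodes with single edges (A_8). Hence the type is A_8.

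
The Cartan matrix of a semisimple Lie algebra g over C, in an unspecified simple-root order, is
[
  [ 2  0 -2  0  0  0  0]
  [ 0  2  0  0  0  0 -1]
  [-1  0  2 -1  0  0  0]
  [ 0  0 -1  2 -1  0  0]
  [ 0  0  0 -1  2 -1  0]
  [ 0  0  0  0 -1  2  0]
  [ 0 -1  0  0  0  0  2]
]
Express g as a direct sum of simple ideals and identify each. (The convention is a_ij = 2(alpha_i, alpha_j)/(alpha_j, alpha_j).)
The diagram associated to this matrix has two connected components: the simple roots {alpha_2, alpha_7} form a chain of 2 nodes with single edges (A_2), and {alpha_1, alpha_3, alpha_4, alpha_5, alpha_6} form a chain of 5 nodes with a double edge at one end; the terminal node there is the unique long simple root (C_5). A semisimple Lie algebra decomposes uniquely as the direct sum of simple ideals, one per connected component of its Dynkin diagram, so g ≅ A_2 ⊕ C_5 (dimension 8 + 55 = 63).

A_2 (sl(3)) + C_5 (sp(10))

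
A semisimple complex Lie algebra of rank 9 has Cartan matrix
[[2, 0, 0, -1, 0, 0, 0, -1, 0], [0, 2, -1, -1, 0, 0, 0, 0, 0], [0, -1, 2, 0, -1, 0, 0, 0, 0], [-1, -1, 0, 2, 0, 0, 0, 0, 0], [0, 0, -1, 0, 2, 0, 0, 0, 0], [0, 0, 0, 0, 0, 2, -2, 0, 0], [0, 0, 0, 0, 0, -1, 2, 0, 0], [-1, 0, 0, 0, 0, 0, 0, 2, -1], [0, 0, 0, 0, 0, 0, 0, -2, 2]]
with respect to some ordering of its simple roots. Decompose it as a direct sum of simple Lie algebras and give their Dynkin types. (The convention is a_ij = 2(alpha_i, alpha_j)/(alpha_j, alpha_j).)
B2 + C7

The diagram associated to this matrix has two connected components: the simple roots {alpha_6, alpha_7} form a chain of 2 nodes with a double edge at one end; the terminal node there is the unique short simple root (B_2), and {alpha_1, alpha_2, alpha_3, alpha_4, alpha_5, alpha_8, alpha_9} form a chain of 7 nodes with a double edge at one end; the terminal node there is the unique long simple root (C_7). A semisimple Lie algebra decomposes uniquely as the direct sum of simple ideals, one per connected component of its Dynkin diagram, so g ≅ B_2 ⊕ C_7 (dimension 10 + 105 = 115).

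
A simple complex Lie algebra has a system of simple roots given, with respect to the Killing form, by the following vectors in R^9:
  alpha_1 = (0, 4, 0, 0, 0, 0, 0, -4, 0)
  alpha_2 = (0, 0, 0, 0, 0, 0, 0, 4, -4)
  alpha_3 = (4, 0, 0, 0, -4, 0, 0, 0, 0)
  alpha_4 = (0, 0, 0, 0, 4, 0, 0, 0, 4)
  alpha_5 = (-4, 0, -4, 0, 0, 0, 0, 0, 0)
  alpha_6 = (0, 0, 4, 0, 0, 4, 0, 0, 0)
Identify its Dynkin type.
A6

Compute the Cartan integers a_ij = 2(alpha_i, alpha_j)/(alpha_j, alpha_j); the resulting 6x6 Cartan matrix is
[[2, -1, 0, 0, 0, 0], [-1, 2, 0, -1, 0, 0], [0, 0, 2, -1, -1, 0], [0, -1, -1, 2, 0, 0], [0, 0, -1, 0, 2, -1], [0, 0, 0, 0, -1, 2]].
All simple roots have the same length, so the diagram is simply laced. The associated Dynkin diagram is a chain of 6 nodes with single edges (A_6), so the type is A_6 (the algebra sl(7)).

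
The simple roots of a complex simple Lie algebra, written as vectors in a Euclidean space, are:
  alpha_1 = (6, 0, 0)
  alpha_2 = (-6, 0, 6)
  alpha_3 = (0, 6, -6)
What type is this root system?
Compute the Cartan integers a_ij = 2(alpha_i, alpha_j)/(alpha_j, alpha_j); the resulting 3x3 Cartan matrix is
[[2, -1, 0], [-2, 2, -1], [0, -1, 2]].
The roots have two lengths (squared-length ratio 2:1); the short ones are alpha_{1}. The associated Dynkin diagram is a chain of 3 nodes with a double edge at one end; the terminal node there is the unique short simple root (B_3), so the type is B_3 (the algebra so(7)).

B3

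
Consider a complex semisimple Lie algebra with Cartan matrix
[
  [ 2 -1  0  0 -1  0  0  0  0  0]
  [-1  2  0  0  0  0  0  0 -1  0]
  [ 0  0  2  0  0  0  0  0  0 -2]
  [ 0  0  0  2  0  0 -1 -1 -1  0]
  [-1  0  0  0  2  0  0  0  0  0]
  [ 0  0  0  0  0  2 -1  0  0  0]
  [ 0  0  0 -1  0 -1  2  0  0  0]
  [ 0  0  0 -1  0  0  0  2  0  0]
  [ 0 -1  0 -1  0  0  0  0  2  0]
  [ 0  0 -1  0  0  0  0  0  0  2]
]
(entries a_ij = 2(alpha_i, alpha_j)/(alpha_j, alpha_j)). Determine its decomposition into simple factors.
The diagram associated to this matrix has two connected components: the simple roots {alpha_3, alpha_10} form a chain of 2 nodes with a double edge at one end; the terminal node there is the unique short simple root (B_2), and {alpha_1, alpha_2, alpha_4, alpha_5, alpha_6, alpha_7, alpha_8, alpha_9} form a chain of 7 nodes with one extra node attached to the third node from one end (E_8). A semisimple Lie algebra decomposes uniquely as the direct sum of simple ideals, one per connected component of its Dynkin diagram, so g ≅ B_2 ⊕ E_8 (dimension 10 + 248 = 258).

type B_2 ⊕ type E_8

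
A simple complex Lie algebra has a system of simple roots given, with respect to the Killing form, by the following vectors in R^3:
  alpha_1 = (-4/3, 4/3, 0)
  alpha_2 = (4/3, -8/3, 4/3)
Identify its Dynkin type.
G_2

Compute the Cartan integers a_ij = 2(alpha_i, alpha_j)/(alpha_j, alpha_j); the resulting 2x2 Cartan matrix is
[[2, -1], [-3, 2]].
The roots have two lengths (squared-length ratio 3:1); the short ones are alpha_{1}. The associated Dynkin diagram is two nodes joined by a triple edge (G_2), so the type is G_2.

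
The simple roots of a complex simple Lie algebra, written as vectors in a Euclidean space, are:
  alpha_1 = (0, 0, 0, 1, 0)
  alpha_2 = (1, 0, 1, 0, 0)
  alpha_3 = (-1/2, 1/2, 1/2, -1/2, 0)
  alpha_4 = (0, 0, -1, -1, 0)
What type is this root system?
F4

Compute the Cartan integers a_ij = 2(alpha_i, alpha_j)/(alpha_j, alpha_j); the resulting 4x4 Cartan matrix is
[[2, 0, -1, -1], [0, 2, 0, -1], [-1, 0, 2, 0], [-2, -1, 0, 2]].
The roots have two lengths (squared-length ratio 2:1); the short ones are alpha_{1,3}. The associated Dynkin diagram is a chain of 4 nodes with a double edge between the middle two (F_4), so the type is F_4.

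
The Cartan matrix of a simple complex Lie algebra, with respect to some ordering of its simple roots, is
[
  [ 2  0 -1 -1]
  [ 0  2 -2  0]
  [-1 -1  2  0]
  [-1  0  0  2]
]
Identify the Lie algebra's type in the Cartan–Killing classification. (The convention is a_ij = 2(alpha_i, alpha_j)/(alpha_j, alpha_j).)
The matrix has rank 4 with 2's on the diagonal. Reading the off-diagonal entries as Dynkin edges (a single edge where a_ij = a_ji = -1; a double or triple edge where a_ij * a_ji = 2 or 3), the diagram is a chain of 4 nodes with a double edge at one end; the terminal node there is the unique long simple root (C_4). One simple-root ordering that puts it in standard form is (alpha_4, alpha_1, alpha_3, alpha_2). So the algebra is type C_4, i.e. sp(8).

type C_4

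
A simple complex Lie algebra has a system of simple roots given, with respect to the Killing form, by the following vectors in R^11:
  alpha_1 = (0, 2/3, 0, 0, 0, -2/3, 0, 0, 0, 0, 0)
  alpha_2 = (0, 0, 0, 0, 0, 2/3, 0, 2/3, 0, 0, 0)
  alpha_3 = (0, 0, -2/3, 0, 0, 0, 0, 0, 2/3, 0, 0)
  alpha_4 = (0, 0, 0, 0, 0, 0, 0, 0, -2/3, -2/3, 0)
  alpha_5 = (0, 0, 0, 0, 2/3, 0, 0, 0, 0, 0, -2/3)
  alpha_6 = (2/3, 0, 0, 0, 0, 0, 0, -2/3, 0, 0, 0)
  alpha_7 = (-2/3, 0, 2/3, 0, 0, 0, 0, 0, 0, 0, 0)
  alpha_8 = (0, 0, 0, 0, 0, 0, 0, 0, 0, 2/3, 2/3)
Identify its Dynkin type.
A_8

Compute the Cartan integers a_ij = 2(alpha_i, alpha_j)/(alpha_j, alpha_j); the resulting 8x8 Cartan matrix is
[[2, -1, 0, 0, 0, 0, 0, 0], [-1, 2, 0, 0, 0, -1, 0, 0], [0, 0, 2, -1, 0, 0, -1, 0], [0, 0, -1, 2, 0, 0, 0, -1], [0, 0, 0, 0, 2, 0, 0, -1], [0, -1, 0, 0, 0, 2, -1, 0], [0, 0, -1, 0, 0, -1, 2, 0], [0, 0, 0, -1, -1, 0, 0, 2]].
All simple roots have the same length, so the diagram is simply laced. The associated Dynkin diagram is a chain of 8 nodes with single edges (A_8), so the type is A_8 (the algebra sl(9)).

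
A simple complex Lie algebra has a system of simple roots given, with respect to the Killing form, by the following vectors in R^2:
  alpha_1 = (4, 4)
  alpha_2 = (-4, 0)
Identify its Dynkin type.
B_2 (so(5))

Compute the Cartan integers a_ij = 2(alpha_i, alpha_j)/(alpha_j, alpha_j); the resulting 2x2 Cartan matrix is
[[2, -2], [-1, 2]].
The roots have two lengths (squared-length ratio 2:1); the short ones are alpha_{2}. The associated Dynkin diagram is a chain of 2 nodes with a double edge at one end; the terminal node there is the unique short simple root (B_2), so the type is B_2 (the algebra so(5)).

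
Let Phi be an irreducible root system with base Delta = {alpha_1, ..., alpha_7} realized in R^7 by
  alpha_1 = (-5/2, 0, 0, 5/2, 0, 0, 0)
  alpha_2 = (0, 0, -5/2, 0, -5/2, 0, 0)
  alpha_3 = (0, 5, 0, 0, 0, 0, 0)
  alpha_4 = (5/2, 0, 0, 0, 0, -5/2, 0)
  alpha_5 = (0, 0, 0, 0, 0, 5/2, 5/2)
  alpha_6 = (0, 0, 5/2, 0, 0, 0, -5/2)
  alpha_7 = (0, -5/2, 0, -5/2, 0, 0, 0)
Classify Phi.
Compute the Cartan integers a_ij = 2(alpha_i, alpha_j)/(alpha_j, alpha_j); the resulting 7x7 Cartan matrix is
[[2, 0, 0, -1, 0, 0, -1], [0, 2, 0, 0, 0, -1, 0], [0, 0, 2, 0, 0, 0, -2], [-1, 0, 0, 2, -1, 0, 0], [0, 0, 0, -1, 2, -1, 0], [0, -1, 0, 0, -1, 2, 0], [-1, 0, -1, 0, 0, 0, 2]].
The roots have two lengths (squared-length ratio 2:1); the short ones are alpha_{1,2,4,5,6,7}. The associated Dynkin diagram is a chain of 7 nodes with a double edge at one end; the terminal node there is the unique long simple root (C_7), so the type is C_7 (the algebra sp(14)).

C_7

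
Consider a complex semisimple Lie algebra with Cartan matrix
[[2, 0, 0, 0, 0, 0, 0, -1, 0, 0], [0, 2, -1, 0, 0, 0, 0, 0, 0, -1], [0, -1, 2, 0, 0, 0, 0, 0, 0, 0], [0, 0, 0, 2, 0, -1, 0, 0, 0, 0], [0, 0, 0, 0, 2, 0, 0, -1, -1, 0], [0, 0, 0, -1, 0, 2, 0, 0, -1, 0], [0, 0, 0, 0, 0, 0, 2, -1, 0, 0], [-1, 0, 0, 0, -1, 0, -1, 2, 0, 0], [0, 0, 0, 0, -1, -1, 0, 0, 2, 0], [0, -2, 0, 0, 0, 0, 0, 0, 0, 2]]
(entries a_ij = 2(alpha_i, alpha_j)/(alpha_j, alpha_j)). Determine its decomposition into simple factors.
C3 ⊕ D7

The diagram associated to this matrix has two connected components: the simple roots {alpha_2, alpha_3, alpha_10} form a chain of 3 nodes with a double edge at one end; the terminal node there is the unique long simple root (C_3), and {alpha_1, alpha_4, alpha_5, alpha_6, alpha_7, alpha_8, alpha_9} form a chain of 5 nodes with a fork of two nodes at one end (D_7). A semisimple Lie algebra decomposes uniquely as the direct sum of simple ideals, one per connected component of its Dynkin diagram, so g ≅ C_3 ⊕ D_7 (dimension 21 + 91 = 112).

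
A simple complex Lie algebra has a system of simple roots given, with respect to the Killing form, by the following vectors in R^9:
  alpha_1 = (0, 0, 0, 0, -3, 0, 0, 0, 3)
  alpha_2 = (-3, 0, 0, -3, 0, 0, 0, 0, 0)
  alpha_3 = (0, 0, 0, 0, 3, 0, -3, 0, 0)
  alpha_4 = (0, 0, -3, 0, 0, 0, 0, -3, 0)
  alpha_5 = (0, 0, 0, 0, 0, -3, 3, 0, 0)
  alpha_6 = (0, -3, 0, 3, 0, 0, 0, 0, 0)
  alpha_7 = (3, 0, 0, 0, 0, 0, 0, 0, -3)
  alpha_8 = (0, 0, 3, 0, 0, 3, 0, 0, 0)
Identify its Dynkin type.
type A_8

Compute the Cartan integers a_ij = 2(alpha_i, alpha_j)/(alpha_j, alpha_j); the resulting 8x8 Cartan matrix is
[[2, 0, -1, 0, 0, 0, -1, 0], [0, 2, 0, 0, 0, -1, -1, 0], [-1, 0, 2, 0, -1, 0, 0, 0], [0, 0, 0, 2, 0, 0, 0, -1], [0, 0, -1, 0, 2, 0, 0, -1], [0, -1, 0, 0, 0, 2, 0, 0], [-1, -1, 0, 0, 0, 0, 2, 0], [0, 0, 0, -1, -1, 0, 0, 2]].
All simple roots have the same length, so the diagram is simply laced. The associated Dynkin diagram is a chain of 8 nodes with single edges (A_8), so the type is A_8 (the algebra sl(9)).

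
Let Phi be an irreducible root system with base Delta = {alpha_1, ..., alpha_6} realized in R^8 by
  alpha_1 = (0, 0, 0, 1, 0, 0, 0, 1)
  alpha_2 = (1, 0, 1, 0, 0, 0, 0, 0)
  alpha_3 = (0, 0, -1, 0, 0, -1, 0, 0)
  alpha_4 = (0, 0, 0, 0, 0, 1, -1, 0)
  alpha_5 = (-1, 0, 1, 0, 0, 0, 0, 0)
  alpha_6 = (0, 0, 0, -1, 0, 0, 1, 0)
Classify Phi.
type D_6

Compute the Cartan integers a_ij = 2(alpha_i, alpha_j)/(alpha_j, alpha_j); the resulting 6x6 Cartan matrix is
[[2, 0, 0, 0, 0, -1], [0, 2, -1, 0, 0, 0], [0, -1, 2, -1, -1, 0], [0, 0, -1, 2, 0, -1], [0, 0, -1, 0, 2, 0], [-1, 0, 0, -1, 0, 2]].
All simple roots have the same length, so the diagram is simply laced. The associated Dynkin diagram is a chain of 4 nodes with a fork of two nodes at one end (D_6), so the type is D_6 (the algebra so(12)).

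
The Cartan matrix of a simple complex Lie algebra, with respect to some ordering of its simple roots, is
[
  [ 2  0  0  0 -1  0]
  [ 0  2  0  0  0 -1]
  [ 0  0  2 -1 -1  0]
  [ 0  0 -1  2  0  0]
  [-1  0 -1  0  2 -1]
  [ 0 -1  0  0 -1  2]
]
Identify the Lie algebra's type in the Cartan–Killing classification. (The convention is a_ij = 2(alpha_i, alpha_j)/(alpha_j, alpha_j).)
E_6

The matrix has rank 6 with 2's on the diagonal. Reading the off-diagonal entries as Dynkin edges (a single edge where a_ij = a_ji = -1; a double or triple edge where a_ij * a_ji = 2 or 3), the diagram is a chain of 5 nodes with one extra node attached to the third node from one end (E_6). One simple-root ordering that puts it in standard form is (alpha_2, alpha_1, alpha_6, alpha_5, alpha_3, alpha_4). So the algebra is type E_6.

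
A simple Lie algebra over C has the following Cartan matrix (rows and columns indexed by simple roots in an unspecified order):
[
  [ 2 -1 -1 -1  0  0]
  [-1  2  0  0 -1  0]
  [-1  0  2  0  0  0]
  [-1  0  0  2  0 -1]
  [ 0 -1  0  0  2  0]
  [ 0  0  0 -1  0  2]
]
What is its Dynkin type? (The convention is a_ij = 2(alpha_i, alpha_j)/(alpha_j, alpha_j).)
E6

The matrix has rank 6 with 2's on the diagonal. Reading the off-diagonal entries as Dynkin edges (a single edge where a_ij = a_ji = -1; a double or triple edge where a_ij * a_ji = 2 or 3), the diagram is a chain of 5 nodes with one extra node attached to the third node from one end (E_6). One simple-root ordering that puts it in standard form is (alpha_6, alpha_3, alpha_4, alpha_1, alpha_2, alpha_5). So the algebra is type E_6.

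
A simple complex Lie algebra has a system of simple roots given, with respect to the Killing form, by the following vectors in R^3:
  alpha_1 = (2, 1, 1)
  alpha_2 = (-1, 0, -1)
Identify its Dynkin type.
Compute the Cartan integers a_ij = 2(alpha_i, alpha_j)/(alpha_j, alpha_j); the resulting 2x2 Cartan matrix is
[[2, -3], [-1, 2]].
The roots have two lengths (squared-length ratio 3:1); the short ones are alpha_{2}. The associated Dynkin diagram is two nodes joined by a triple edge (G_2), so the type is G_2.

type G_2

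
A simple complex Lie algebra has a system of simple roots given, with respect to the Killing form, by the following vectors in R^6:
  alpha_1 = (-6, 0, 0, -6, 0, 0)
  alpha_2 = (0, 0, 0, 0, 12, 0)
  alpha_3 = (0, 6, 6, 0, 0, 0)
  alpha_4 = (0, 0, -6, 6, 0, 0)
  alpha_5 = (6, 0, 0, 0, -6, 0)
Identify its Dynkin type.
Compute the Cartan integers a_ij = 2(alpha_i, alpha_j)/(alpha_j, alpha_j); the resulting 5x5 Cartan matrix is
[[2, 0, 0, -1, -1], [0, 2, 0, 0, -2], [0, 0, 2, -1, 0], [-1, 0, -1, 2, 0], [-1, -1, 0, 0, 2]].
The roots have two lengths (squared-length ratio 2:1); the short ones are alpha_{1,3,4,5}. The associated Dynkin diagram is a chain of 5 nodes with a double edge at one end; the terminal node there is the unique long simple root (C_5), so the type is C_5 (the algebra sp(10)).

C_5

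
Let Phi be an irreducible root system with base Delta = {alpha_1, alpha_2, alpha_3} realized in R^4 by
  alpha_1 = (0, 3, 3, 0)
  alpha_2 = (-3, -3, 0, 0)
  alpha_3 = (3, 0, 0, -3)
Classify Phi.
A_3

Compute the Cartan integers a_ij = 2(alpha_i, alpha_j)/(alpha_j, alpha_j); the resulting 3x3 Cartan matrix is
[[2, -1, 0], [-1, 2, -1], [0, -1, 2]].
All simple roots have the same length, so the diagram is simply laced. The associated Dynkin diagram is a chain of 3 nodes with single edges (A_3), so the type is A_3 (the algebra sl(4)).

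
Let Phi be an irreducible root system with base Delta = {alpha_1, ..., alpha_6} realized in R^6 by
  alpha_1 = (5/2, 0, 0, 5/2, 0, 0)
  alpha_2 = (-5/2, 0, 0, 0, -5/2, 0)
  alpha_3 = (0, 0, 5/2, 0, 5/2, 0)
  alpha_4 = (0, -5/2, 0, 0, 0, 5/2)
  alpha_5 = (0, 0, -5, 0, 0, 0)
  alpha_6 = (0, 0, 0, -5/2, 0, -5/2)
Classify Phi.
C_6

Compute the Cartan integers a_ij = 2(alpha_i, alpha_j)/(alpha_j, alpha_j); the resulting 6x6 Cartan matrix is
[[2, -1, 0, 0, 0, -1], [-1, 2, -1, 0, 0, 0], [0, -1, 2, 0, -1, 0], [0, 0, 0, 2, 0, -1], [0, 0, -2, 0, 2, 0], [-1, 0, 0, -1, 0, 2]].
The roots have two lengths (squared-length ratio 2:1); the short ones are alpha_{1,2,3,4,6}. The associated Dynkin diagram is a chain of 6 nodes with a double edge at one end; the terminal node there is the unique long simple root (C_6), so the type is C_6 (the algebra sp(12)).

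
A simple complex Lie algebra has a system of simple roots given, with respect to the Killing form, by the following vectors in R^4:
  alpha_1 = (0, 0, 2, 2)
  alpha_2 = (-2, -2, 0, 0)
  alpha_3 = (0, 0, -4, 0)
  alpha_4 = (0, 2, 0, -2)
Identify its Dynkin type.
Compute the Cartan integers a_ij = 2(alpha_i, alpha_j)/(alpha_j, alpha_j); the resulting 4x4 Cartan matrix is
[[2, 0, -1, -1], [0, 2, 0, -1], [-2, 0, 2, 0], [-1, -1, 0, 2]].
The roots have two lengths (squared-length ratio 2:1); the short ones are alpha_{1,2,4}. The associated Dynkin diagram is a chain of 4 nodes with a double edge at one end; the terminal node there is the unique long simple root (C_4), so the type is C_4 (the algebra sp(8)).

C_4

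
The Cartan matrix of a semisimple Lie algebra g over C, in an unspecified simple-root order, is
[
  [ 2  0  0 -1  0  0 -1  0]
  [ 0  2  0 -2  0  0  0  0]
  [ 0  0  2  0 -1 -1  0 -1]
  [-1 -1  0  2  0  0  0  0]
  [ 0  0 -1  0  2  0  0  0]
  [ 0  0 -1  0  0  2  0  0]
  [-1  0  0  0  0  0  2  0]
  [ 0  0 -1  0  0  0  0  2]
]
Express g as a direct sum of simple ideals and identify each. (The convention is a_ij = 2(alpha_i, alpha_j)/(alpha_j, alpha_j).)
C4 ⊕ D4

The diagram associated to this matrix has two connected components: the simple roots {alpha_1, alpha_2, alpha_4, alpha_7} form a chain of 4 nodes with a double edge at one end; the terminal node there is the unique long simple root (C_4), and {alpha_3, alpha_5, alpha_6, alpha_8} form a chain of 2 nodes with a fork of two nodes at one end (D_4). A semisimple Lie algebra decomposes uniquely as the direct sum of simple ideals, one per connected component of its Dynkin diagram, so g ≅ C_4 ⊕ D_4 (dimension 36 + 28 = 64).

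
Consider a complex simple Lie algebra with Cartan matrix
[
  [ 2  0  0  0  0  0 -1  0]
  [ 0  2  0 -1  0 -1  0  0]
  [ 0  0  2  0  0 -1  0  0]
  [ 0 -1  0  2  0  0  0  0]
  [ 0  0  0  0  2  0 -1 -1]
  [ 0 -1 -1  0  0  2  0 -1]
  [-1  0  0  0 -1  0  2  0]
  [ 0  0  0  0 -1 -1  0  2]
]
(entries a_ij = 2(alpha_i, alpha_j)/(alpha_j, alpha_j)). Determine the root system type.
The matrix has rank 8 with 2's on the diagonal. Reading the off-diagonal entries as Dynkin edges (a single edge where a_ij = a_ji = -1; a double or triple edge where a_ij * a_ji = 2 or 3), the diagram is a chain of 7 nodes with one extra node attached to the third node from one end (E_8). One simple-root ordering that puts it in standard form is (alpha_4, alpha_3, alpha_2, alpha_6, alpha_8, alpha_5, alpha_7, alpha_1). So the algebra is type E_8.

E_8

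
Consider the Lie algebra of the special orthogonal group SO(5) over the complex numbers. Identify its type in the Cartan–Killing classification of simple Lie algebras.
This is so(5) with 5 odd, which has dimension 5(5-1)/2 = 10 and rank (5-1)/2 = 2. In the classification of classical Lie algebras, the orthogonal algebra so(2n+1) in an odd number of variables has type B_n; here n = 2, so the Dynkin diagram is a chain of 2 nodes with a double edge at one end; the terminal node there is the unique short simple root (B_2). Hence the type is B_2.

type B_2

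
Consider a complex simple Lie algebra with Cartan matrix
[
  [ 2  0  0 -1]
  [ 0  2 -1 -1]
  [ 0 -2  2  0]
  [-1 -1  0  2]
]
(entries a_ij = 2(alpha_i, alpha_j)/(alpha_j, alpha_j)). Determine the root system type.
The matrix has rank 4 with 2's on the diagonal. Reading the off-diagonal entries as Dynkin edges (a single edge where a_ij = a_ji = -1; a double or triple edge where a_ij * a_ji = 2 or 3), the diagram is a chain of 4 nodes with a double edge at one end; the terminal node there is the unique long simple root (C_4). One simple-root ordering that puts it in standard form is (alpha_1, alpha_4, alpha_2, alpha_3). So the algebra is type C_4, i.e. sp(8).

C4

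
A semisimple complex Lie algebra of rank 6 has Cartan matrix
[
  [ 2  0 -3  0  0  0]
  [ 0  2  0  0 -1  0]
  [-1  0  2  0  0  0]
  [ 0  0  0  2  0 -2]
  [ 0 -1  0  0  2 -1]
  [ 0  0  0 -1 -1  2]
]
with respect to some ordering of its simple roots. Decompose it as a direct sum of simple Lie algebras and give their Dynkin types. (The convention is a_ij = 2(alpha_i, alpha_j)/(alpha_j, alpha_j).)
C_4 (sp(8)) ⊕ G_2

The diagram associated to this matrix has two connected components: the simple roots {alpha_2, alpha_4, alpha_5, alpha_6} form a chain of 4 nodes with a double edge at one end; the terminal node there is the unique long simple root (C_4), and {alpha_1, alpha_3} form two nodes joined by a triple edge (G_2). A semisimple Lie algebra decomposes uniquely as the direct sum of simple ideals, one per connected component of its Dynkin diagram, so g ≅ C_4 ⊕ G_2 (dimension 36 + 14 = 50).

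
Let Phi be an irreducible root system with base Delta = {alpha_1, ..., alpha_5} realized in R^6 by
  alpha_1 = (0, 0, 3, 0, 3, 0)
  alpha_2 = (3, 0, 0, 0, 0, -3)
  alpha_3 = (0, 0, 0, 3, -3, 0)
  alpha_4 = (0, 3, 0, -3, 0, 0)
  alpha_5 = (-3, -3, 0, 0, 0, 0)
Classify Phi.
Compute the Cartan integers a_ij = 2(alpha_i, alpha_j)/(alpha_j, alpha_j); the resulting 5x5 Cartan matrix is
[[2, 0, -1, 0, 0], [0, 2, 0, 0, -1], [-1, 0, 2, -1, 0], [0, 0, -1, 2, -1], [0, -1, 0, -1, 2]].
All simple roots have the same length, so the diagram is simply laced. The associated Dynkin diagram is a chain of 5 nodes with single edges (A_5), so the type is A_5 (the algebra sl(6)).

A_5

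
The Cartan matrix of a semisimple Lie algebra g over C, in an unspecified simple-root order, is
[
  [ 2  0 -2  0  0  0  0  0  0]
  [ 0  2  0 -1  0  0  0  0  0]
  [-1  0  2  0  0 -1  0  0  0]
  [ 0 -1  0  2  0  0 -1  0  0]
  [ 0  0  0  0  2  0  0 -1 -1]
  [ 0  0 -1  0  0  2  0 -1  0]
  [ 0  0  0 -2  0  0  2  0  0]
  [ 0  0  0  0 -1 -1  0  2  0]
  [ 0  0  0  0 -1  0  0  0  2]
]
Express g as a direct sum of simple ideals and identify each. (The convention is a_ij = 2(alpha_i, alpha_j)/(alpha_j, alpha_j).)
type C_3 + type C_6

The diagram associated to this matrix has two connected components: the simple roots {alpha_2, alpha_4, alpha_7} form a chain of 3 nodes with a double edge at one end; the terminal node there is the unique long simple root (C_3), and {alpha_1, alpha_3, alpha_5, alpha_6, alpha_8, alpha_9} form a chain of 6 nodes with a double edge at one end; the terminal node there is the unique long simple root (C_6). A semisimple Lie algebra decomposes uniquely as the direct sum of simple ideals, one per connected component of its Dynkin diagram, so g ≅ C_3 ⊕ C_6 (dimension 21 + 78 = 99).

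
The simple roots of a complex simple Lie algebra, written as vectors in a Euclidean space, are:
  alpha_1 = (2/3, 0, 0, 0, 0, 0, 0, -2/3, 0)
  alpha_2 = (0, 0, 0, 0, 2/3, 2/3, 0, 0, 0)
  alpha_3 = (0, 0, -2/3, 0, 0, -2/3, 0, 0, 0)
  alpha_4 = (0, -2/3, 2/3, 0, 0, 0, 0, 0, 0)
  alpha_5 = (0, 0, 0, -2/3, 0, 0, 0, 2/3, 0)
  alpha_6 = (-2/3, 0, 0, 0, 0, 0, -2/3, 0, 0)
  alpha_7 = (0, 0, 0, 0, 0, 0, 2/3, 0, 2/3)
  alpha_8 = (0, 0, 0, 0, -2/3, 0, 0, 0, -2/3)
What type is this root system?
Compute the Cartan integers a_ij = 2(alpha_i, alpha_j)/(alpha_j, alpha_j); the resulting 8x8 Cartan matrix is
[[2, 0, 0, 0, -1, -1, 0, 0], [0, 2, -1, 0, 0, 0, 0, -1], [0, -1, 2, -1, 0, 0, 0, 0], [0, 0, -1, 2, 0, 0, 0, 0], [-1, 0, 0, 0, 2, 0, 0, 0], [-1, 0, 0, 0, 0, 2, -1, 0], [0, 0, 0, 0, 0, -1, 2, -1], [0, -1, 0, 0, 0, 0, -1, 2]].
All simple roots have the same length, so the diagram is simply laced. The associated Dynkin diagram is a chain of 8 nodes with single edges (A_8), so the type is A_8 (the algebra sl(9)).

A8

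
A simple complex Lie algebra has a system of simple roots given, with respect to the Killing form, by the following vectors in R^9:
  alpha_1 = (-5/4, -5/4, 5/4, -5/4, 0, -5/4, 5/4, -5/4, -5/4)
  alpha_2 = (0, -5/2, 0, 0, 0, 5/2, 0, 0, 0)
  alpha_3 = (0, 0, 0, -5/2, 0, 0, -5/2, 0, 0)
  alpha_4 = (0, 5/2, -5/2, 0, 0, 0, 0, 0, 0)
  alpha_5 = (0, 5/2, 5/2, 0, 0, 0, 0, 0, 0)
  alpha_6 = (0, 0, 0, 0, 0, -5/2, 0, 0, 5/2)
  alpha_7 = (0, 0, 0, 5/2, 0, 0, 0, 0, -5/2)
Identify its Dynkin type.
E_7

Compute the Cartan integers a_ij = 2(alpha_i, alpha_j)/(alpha_j, alpha_j); the resulting 7x7 Cartan matrix is
[[2, 0, 0, -1, 0, 0, 0], [0, 2, 0, -1, -1, -1, 0], [0, 0, 2, 0, 0, 0, -1], [-1, -1, 0, 2, 0, 0, 0], [0, -1, 0, 0, 2, 0, 0], [0, -1, 0, 0, 0, 2, -1], [0, 0, -1, 0, 0, -1, 2]].
All simple roots have the same length, so the diagram is simply laced. The associated Dynkin diagram is a chain of 6 nodes with one extra node attached to the third node from one end (E_7), so the type is E_7.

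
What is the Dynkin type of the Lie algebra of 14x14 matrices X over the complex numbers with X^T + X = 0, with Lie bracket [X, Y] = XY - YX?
D_7 (so(14))

This is so(14) with 14 even, which has dimension 14(14-1)/2 = 91 and rank 14/2 = 7. In the classification of classical Lie algebras, the orthogonal algebra so(2n) in an even number of variables has type D_n; here n = 7, so the Dynkin diagram is a chain of 5 nodes with a fork of two nodes at one end (D_7). Hence the type is D_7.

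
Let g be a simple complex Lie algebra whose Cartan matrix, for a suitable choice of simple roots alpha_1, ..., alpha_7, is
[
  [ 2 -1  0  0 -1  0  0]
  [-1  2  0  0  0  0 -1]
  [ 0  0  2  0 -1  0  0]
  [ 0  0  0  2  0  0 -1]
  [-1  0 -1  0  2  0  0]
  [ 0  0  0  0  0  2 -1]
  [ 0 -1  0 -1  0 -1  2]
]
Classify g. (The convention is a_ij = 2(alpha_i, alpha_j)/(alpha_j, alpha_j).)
D_7

The matrix has rank 7 with 2's on the diagonal. Reading the off-diagonal entries as Dynkin edges (a single edge where a_ij = a_ji = -1; a double or triple edge where a_ij * a_ji = 2 or 3), the diagram is a chain of 5 nodes with a fork of two nodes at one end (D_7). One simple-root ordering that puts it in standard form is (alpha_3, alpha_5, alpha_1, alpha_2, alpha_7, alpha_6, alpha_4). So the algebra is type D_7, i.e. so(14).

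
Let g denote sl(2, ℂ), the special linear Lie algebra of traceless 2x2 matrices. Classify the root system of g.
A_1 (sl(2))

This is sl(2), which has dimension 2^2 - 1 = 3 and rank 2 - 1 = 1 (a Cartan subalgebra is the diagonal traceless matrices). In the classification of classical Lie algebras, the special linear algebra sl(n+1) has type A_n; here n = 1, so the Dynkin diagram is a chain of 1 nodes with single edges (A_1). Hence the type is A_1.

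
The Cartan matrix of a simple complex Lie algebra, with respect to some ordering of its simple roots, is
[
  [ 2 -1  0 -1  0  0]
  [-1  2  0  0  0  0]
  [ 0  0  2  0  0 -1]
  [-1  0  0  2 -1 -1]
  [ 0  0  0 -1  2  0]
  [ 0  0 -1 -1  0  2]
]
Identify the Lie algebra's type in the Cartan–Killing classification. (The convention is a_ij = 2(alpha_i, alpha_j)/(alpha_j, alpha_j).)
The matrix has rank 6 with 2's on the diagonal. Reading the off-diagonal entries as Dynkin edges (a single edge where a_ij = a_ji = -1; a double or triple edge where a_ij * a_ji = 2 or 3), the diagram is a chain of 5 nodes with one extra node attached to the third node from one end (E_6). One simple-root ordering that puts it in standard form is (alpha_2, alpha_5, alpha_1, alpha_4, alpha_6, alpha_3). So the algebra is type E_6.

E_6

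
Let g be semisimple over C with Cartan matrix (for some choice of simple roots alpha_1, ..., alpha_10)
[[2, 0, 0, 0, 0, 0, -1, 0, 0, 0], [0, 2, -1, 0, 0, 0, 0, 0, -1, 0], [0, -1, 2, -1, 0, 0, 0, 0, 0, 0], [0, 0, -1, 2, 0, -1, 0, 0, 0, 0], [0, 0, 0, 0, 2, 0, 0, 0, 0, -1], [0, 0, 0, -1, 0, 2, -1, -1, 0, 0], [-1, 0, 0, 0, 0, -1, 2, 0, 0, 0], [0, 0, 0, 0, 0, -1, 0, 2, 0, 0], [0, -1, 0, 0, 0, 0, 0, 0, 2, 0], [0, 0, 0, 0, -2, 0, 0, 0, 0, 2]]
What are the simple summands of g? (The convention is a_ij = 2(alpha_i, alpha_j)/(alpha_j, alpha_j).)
B_2 (so(5)) ⊕ E_8

The diagram associated to this matrix has two connected components: the simple roots {alpha_5, alpha_10} form a chain of 2 nodes with a double edge at one end; the terminal node there is the unique short simple root (B_2), and {alpha_1, alpha_2, alpha_3, alpha_4, alpha_6, alpha_7, alpha_8, alpha_9} form a chain of 7 nodes with one extra node attached to the third node from one end (E_8). A semisimple Lie algebra decomposes uniquely as the direct sum of simple ideals, one per connected component of its Dynkin diagram, so g ≅ B_2 ⊕ E_8 (dimension 10 + 248 = 258).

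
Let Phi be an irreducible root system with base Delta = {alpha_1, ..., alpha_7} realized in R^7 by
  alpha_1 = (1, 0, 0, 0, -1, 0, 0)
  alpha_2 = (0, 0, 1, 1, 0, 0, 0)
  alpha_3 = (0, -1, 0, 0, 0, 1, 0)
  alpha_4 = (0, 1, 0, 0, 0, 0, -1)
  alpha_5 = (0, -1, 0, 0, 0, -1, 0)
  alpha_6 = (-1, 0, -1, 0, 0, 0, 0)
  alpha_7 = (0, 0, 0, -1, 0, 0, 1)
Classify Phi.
Compute the Cartan integers a_ij = 2(alpha_i, alpha_j)/(alpha_j, alpha_j); the resulting 7x7 Cartan matrix is
[[2, 0, 0, 0, 0, -1, 0], [0, 2, 0, 0, 0, -1, -1], [0, 0, 2, -1, 0, 0, 0], [0, 0, -1, 2, -1, 0, -1], [0, 0, 0, -1, 2, 0, 0], [-1, -1, 0, 0, 0, 2, 0], [0, -1, 0, -1, 0, 0, 2]].
All simple roots have the same length, so the diagram is simply laced. The associated Dynkin diagram is a chain of 5 nodes with a fork of two nodes at one end (D_7), so the type is D_7 (the algebra so(14)).

D_7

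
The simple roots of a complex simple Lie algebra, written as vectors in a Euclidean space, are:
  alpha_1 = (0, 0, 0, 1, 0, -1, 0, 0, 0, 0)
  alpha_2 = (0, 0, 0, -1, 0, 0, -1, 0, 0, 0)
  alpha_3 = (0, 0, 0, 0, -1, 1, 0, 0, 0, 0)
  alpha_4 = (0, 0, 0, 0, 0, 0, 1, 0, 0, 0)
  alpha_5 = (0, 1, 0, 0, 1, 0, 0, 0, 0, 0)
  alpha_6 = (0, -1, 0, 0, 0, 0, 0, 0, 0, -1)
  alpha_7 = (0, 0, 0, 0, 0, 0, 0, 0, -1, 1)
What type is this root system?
B7

Compute the Cartan integers a_ij = 2(alpha_i, alpha_j)/(alpha_j, alpha_j); the resulting 7x7 Cartan matrix is
[[2, -1, -1, 0, 0, 0, 0], [-1, 2, 0, -2, 0, 0, 0], [-1, 0, 2, 0, -1, 0, 0], [0, -1, 0, 2, 0, 0, 0], [0, 0, -1, 0, 2, -1, 0], [0, 0, 0, 0, -1, 2, -1], [0, 0, 0, 0, 0, -1, 2]].
The roots have two lengths (squared-length ratio 2:1); the short ones are alpha_{4}. The associated Dynkin diagram is a chain of 7 nodes with a double edge at one end; the terminal node there is the unique short simple root (B_7), so the type is B_7 (the algebra so(15)).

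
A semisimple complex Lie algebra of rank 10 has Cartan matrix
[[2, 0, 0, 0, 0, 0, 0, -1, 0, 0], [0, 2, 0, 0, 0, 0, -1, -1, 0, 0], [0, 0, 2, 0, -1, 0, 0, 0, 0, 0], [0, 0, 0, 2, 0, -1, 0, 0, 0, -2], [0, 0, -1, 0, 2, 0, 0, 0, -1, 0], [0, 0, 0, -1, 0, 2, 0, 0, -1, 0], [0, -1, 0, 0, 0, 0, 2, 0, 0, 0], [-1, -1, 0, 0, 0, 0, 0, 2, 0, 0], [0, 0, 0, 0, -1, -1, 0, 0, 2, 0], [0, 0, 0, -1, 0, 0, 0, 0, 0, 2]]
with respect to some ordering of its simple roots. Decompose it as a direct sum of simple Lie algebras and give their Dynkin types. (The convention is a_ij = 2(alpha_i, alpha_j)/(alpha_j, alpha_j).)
The diagram associated to this matrix has two connected components: the simple roots {alpha_1, alpha_2, alpha_7, alpha_8} form a chain of 4 nodes with single edges (A_4), and {alpha_3, alpha_4, alpha_5, alpha_6, alpha_9, alpha_10} form a chain of 6 nodes with a double edge at one end; the terminal node there is the unique short simple root (B_6). A semisimple Lie algebra decomposes uniquely as the direct sum of simple ideals, one per connected component of its Dynkin diagram, so g ≅ A_4 ⊕ B_6 (dimension 24 + 78 = 102).

A_4 (sl(5)) ⊕ B_6 (so(13))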